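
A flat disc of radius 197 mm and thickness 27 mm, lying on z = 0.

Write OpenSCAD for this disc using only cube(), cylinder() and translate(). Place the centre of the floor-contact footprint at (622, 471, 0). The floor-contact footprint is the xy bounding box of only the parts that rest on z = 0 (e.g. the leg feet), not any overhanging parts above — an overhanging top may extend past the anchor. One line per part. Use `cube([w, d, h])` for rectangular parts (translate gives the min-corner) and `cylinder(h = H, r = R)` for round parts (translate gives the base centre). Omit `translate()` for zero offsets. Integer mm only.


translate([622, 471, 0]) cylinder(h = 27, r = 197);


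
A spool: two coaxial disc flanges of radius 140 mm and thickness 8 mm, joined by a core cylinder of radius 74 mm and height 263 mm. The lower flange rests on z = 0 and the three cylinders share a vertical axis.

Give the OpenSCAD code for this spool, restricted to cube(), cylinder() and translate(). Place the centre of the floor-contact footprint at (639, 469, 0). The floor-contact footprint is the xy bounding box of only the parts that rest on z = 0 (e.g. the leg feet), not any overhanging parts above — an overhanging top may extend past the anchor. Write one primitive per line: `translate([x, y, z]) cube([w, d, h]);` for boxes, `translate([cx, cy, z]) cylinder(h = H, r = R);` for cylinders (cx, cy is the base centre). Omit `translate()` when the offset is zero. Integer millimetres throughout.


translate([639, 469, 0]) cylinder(h = 8, r = 140);
translate([639, 469, 8]) cylinder(h = 263, r = 74);
translate([639, 469, 271]) cylinder(h = 8, r = 140);


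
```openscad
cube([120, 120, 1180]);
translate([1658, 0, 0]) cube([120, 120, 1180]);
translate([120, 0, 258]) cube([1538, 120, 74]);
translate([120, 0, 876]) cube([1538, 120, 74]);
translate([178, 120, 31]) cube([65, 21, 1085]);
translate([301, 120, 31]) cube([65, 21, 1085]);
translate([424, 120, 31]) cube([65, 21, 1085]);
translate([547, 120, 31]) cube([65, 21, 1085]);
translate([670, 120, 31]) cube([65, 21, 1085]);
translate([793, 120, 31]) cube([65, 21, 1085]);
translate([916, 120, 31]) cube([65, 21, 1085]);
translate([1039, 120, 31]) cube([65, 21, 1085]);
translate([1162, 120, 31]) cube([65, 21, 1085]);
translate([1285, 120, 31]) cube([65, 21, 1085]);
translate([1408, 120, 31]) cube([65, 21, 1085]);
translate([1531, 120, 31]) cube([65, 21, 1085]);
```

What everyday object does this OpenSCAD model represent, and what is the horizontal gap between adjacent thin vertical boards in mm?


A fence section. The picket gap is 58 mm.

Two posts, two rails, 12 pickets — a fence section. Span 1538 mm holds 12 pickets of 65 mm with 13 equal gaps: ⌊(1538 − 12·65) / 13⌋ = 58 mm.


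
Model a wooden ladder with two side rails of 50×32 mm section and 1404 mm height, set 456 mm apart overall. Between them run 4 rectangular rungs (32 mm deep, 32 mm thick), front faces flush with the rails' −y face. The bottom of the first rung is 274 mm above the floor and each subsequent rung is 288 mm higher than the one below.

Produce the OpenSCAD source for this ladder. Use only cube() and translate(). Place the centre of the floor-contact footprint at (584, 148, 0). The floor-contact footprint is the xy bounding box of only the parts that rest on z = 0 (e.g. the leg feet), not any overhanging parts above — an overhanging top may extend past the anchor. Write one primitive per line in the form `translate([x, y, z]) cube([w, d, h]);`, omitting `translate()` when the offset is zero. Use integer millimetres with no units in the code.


translate([356, 132, 0]) cube([50, 32, 1404]);
translate([762, 132, 0]) cube([50, 32, 1404]);
translate([406, 132, 274]) cube([356, 32, 32]);
translate([406, 132, 562]) cube([356, 32, 32]);
translate([406, 132, 850]) cube([356, 32, 32]);
translate([406, 132, 1138]) cube([356, 32, 32]);


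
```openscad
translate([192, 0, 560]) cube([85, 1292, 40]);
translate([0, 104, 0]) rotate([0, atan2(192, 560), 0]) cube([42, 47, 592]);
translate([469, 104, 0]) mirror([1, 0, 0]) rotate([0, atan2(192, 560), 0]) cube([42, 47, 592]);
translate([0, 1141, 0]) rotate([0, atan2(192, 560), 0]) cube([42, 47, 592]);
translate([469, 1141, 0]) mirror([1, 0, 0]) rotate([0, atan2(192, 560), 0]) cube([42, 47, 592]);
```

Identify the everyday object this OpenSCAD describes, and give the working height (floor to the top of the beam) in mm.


A sawhorse. The overall height is 600 mm.

A beam across two mirrored pairs of raked legs — a sawhorse. The beam's underside is at z = 560 (matching the legs' vertical rise in atan2(192, 560)) and the beam is 40 mm tall, so its top is at 560 + 40 = 600 mm. The raked legs top out at the beam's underside, so that is the highest point.


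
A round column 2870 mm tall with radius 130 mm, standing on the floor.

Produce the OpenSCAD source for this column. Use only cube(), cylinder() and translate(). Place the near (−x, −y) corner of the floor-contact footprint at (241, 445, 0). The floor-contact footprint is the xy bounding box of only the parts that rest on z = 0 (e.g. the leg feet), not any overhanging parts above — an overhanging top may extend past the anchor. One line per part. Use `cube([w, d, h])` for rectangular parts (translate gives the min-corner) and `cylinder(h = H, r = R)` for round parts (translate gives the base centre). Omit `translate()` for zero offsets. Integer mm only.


translate([371, 575, 0]) cylinder(h = 2870, r = 130);


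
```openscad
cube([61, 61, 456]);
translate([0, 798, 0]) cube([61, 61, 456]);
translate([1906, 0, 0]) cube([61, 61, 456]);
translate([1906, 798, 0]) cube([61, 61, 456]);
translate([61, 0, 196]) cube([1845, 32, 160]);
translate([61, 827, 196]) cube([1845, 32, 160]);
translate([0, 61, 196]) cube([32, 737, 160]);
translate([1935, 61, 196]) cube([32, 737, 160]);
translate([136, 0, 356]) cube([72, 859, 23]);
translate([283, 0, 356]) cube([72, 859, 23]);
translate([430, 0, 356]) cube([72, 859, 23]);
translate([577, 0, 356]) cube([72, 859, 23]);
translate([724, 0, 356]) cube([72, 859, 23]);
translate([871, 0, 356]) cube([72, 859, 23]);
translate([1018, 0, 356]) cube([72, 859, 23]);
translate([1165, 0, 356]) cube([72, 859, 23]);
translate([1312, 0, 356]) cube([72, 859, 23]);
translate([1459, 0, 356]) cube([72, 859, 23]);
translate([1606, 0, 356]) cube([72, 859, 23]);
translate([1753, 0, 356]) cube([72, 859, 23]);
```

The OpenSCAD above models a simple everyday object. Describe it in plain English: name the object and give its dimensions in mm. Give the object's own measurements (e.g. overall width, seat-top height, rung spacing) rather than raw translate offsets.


A bed frame 1967 mm long (x) by 859 mm wide (y). Four 61×61 mm corner posts, 456 mm tall, at the corners of the footprint. Four rails of 32 mm thickness and 160 mm height run between adjacent posts with their undersides at z = 196 mm, their outer faces flush with the outside of the frame (the two x-running rails run between the posts' inner faces; the two y-running rails run between the posts' inner faces). 12 slats, each 72 mm wide (x) and 23 mm thick, lie across the top of the two x-running rails, running the full 859 mm width of the frame in y; along x they sit between the end posts with a 75 mm gap after the −x posts and between neighbouring slats, leaving 81 mm before the +x posts.


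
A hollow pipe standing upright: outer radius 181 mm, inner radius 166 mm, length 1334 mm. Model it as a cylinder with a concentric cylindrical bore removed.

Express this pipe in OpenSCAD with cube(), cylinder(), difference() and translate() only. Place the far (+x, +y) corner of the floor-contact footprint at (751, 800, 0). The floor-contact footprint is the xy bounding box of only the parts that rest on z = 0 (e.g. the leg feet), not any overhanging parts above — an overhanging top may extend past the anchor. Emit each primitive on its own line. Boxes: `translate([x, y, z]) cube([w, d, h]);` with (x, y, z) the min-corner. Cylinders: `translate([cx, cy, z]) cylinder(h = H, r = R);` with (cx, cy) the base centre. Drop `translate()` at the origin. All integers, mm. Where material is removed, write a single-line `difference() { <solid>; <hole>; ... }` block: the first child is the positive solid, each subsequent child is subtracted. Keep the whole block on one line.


difference() { translate([570, 619, 0]) cylinder(h = 1334, r = 181); translate([570, 619, 0]) cylinder(h = 1334, r = 166); }


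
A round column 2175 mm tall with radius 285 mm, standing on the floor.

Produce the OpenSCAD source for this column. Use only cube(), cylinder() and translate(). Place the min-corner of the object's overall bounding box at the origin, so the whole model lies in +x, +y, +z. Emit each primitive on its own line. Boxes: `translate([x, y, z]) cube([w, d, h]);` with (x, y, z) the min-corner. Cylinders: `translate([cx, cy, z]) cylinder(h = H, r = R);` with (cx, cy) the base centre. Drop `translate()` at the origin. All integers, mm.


translate([285, 285, 0]) cylinder(h = 2175, r = 285);


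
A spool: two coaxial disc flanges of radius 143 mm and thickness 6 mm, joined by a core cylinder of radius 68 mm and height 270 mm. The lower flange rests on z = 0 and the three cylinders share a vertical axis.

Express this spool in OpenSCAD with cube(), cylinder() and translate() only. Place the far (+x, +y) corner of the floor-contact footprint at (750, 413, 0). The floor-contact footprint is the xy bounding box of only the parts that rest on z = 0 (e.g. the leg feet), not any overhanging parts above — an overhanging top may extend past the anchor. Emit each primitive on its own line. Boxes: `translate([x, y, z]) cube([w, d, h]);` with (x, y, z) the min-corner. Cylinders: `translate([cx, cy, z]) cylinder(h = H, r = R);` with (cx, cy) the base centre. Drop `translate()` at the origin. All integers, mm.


translate([607, 270, 0]) cylinder(h = 6, r = 143);
translate([607, 270, 6]) cylinder(h = 270, r = 68);
translate([607, 270, 276]) cylinder(h = 6, r = 143);


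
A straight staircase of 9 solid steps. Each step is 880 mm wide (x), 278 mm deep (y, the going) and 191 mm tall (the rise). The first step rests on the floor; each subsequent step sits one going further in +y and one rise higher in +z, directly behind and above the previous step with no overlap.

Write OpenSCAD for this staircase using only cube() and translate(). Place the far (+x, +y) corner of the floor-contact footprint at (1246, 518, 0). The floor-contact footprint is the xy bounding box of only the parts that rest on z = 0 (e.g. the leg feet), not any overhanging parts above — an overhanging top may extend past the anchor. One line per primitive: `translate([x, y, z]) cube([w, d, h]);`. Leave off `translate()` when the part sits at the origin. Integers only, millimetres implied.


translate([366, 240, 0]) cube([880, 278, 191]);
translate([366, 518, 191]) cube([880, 278, 191]);
translate([366, 796, 382]) cube([880, 278, 191]);
translate([366, 1074, 573]) cube([880, 278, 191]);
translate([366, 1352, 764]) cube([880, 278, 191]);
translate([366, 1630, 955]) cube([880, 278, 191]);
translate([366, 1908, 1146]) cube([880, 278, 191]);
translate([366, 2186, 1337]) cube([880, 278, 191]);
translate([366, 2464, 1528]) cube([880, 278, 191]);


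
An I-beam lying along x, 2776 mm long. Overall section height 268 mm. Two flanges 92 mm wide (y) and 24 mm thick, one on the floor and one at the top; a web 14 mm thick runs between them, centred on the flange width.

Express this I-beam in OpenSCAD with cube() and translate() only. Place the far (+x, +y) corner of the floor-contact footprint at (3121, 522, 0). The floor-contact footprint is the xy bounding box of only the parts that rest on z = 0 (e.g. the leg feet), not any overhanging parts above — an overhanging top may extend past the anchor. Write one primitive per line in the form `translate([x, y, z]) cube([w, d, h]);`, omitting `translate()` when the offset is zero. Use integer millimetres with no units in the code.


translate([345, 430, 0]) cube([2776, 92, 24]);
translate([345, 469, 24]) cube([2776, 14, 220]);
translate([345, 430, 244]) cube([2776, 92, 24]);


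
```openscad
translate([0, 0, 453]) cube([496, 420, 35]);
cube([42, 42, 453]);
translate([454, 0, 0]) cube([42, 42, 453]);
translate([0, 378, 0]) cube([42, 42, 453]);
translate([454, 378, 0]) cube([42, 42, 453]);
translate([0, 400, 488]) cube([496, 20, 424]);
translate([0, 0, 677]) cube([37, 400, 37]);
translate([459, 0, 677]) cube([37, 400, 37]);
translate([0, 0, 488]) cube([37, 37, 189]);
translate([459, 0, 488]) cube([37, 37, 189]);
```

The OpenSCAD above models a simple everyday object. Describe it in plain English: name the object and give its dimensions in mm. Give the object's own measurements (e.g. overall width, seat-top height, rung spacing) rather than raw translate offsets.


A chair. The seat is a 496×420×35 mm slab with its top at z = 488 mm, on four 42×42 mm corner legs (flush with the seat edges, standing on z = 0). A flat backrest 20 mm thick, 424 mm tall, spans the full seat width and rises from the seat top along its +y edge, rear face flush with the rear of the seat. Two armrests of 37×37 mm section run along each side from the seat's front edge to the front of the backrest, top faces 226 mm above the seat top and outer faces flush with the seat's x-edges; a 37×37 mm post under the front of each armrest stands on the seat at the front corner.


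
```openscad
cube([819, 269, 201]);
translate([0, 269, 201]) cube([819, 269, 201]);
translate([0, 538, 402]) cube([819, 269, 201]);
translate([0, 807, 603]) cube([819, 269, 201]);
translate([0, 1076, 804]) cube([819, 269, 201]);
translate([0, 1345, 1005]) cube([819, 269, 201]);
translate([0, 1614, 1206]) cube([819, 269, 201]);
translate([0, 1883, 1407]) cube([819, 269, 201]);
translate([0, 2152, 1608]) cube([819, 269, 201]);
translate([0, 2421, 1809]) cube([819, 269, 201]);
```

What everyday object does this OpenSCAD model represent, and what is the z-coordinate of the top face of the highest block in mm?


A staircase. The total rise is 2010 mm.

10 identical blocks, each offset up and back from the previous — a staircase. Each step is 201 mm tall and there are 10 of them, so the total rise is 10 × 201 = 2010 mm.


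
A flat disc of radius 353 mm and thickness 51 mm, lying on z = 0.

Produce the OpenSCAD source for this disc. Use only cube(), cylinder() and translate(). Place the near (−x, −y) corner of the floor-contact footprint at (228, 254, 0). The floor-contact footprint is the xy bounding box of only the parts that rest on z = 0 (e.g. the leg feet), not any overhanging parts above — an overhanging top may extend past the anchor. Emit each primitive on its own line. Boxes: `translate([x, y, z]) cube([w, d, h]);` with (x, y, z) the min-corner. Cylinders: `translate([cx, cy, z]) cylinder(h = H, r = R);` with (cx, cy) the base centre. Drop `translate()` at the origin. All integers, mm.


translate([581, 607, 0]) cylinder(h = 51, r = 353);


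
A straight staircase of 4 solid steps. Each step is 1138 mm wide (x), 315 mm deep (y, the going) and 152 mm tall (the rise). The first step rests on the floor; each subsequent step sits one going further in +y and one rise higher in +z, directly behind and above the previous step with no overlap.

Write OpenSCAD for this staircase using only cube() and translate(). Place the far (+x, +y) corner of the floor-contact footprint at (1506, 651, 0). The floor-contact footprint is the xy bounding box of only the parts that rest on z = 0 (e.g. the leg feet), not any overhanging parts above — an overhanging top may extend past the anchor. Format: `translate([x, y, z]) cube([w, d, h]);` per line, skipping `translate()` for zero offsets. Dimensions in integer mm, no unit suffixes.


translate([368, 336, 0]) cube([1138, 315, 152]);
translate([368, 651, 152]) cube([1138, 315, 152]);
translate([368, 966, 304]) cube([1138, 315, 152]);
translate([368, 1281, 456]) cube([1138, 315, 152]);


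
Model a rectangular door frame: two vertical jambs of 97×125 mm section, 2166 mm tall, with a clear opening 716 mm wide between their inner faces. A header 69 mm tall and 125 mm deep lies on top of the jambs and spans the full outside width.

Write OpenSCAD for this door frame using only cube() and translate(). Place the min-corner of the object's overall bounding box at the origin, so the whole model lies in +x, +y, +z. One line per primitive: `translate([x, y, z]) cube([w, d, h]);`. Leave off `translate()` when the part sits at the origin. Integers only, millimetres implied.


cube([97, 125, 2166]);
translate([813, 0, 0]) cube([97, 125, 2166]);
translate([0, 0, 2166]) cube([910, 125, 69]);


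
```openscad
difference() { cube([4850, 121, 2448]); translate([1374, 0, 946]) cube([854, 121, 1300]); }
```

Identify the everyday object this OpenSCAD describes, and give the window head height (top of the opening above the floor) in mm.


A wall with a window opening. The window head height is 2246 mm.

A wall with a rectangular opening subtracted — a window. Sill at z = 946, opening 1300 mm tall, so the head is at 946 + 1300 = 2246 mm.


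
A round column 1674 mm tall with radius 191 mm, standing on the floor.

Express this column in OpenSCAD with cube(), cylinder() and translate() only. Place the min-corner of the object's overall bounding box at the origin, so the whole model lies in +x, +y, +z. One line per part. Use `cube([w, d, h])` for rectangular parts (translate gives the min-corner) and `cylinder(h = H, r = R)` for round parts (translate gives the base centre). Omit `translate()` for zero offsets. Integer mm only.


translate([191, 191, 0]) cylinder(h = 1674, r = 191);


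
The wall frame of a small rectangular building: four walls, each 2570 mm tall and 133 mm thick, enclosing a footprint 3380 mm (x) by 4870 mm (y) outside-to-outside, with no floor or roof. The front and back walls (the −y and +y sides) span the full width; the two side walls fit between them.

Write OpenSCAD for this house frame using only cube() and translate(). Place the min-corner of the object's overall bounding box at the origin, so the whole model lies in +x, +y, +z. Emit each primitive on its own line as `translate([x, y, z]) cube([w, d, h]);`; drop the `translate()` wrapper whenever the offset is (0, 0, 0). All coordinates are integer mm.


cube([3380, 133, 2570]);
translate([0, 4737, 0]) cube([3380, 133, 2570]);
translate([0, 133, 0]) cube([133, 4604, 2570]);
translate([3247, 133, 0]) cube([133, 4604, 2570]);


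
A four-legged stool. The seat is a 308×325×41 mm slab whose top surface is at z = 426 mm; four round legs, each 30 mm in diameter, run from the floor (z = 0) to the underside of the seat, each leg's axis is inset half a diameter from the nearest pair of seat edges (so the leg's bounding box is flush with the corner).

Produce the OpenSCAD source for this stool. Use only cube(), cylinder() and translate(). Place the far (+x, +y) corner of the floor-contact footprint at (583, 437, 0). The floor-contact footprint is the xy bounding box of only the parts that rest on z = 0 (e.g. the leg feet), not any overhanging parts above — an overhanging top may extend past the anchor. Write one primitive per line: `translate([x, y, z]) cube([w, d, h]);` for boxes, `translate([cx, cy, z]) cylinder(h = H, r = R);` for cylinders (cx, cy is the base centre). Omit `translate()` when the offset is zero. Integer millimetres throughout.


translate([275, 112, 385]) cube([308, 325, 41]);
translate([290, 127, 0]) cylinder(h = 385, r = 15);
translate([568, 127, 0]) cylinder(h = 385, r = 15);
translate([290, 422, 0]) cylinder(h = 385, r = 15);
translate([568, 422, 0]) cylinder(h = 385, r = 15);


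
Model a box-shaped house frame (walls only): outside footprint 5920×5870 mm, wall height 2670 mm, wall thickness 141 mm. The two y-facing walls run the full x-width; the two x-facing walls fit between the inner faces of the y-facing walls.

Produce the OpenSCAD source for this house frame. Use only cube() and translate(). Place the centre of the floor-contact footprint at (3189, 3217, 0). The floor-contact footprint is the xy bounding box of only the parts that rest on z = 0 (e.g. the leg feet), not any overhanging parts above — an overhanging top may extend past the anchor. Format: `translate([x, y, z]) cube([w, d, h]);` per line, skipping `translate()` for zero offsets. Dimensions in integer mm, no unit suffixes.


translate([229, 282, 0]) cube([5920, 141, 2670]);
translate([229, 6011, 0]) cube([5920, 141, 2670]);
translate([229, 423, 0]) cube([141, 5588, 2670]);
translate([6008, 423, 0]) cube([141, 5588, 2670]);


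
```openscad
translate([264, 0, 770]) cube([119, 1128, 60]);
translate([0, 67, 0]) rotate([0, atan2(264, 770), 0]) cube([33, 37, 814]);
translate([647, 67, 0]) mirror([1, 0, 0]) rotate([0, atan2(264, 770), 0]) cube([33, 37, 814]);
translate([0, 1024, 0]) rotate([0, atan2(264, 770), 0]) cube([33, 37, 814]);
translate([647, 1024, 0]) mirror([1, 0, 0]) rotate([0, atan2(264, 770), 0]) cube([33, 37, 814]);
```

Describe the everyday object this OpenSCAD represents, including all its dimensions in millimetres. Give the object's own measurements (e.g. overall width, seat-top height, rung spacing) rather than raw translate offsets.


A sawhorse. A 119×1128×60 mm beam (x, y, z) sits on two A-frame leg pairs. Each pair is two raked legs of 33×37 mm section (37 mm along y) splaying symmetrically in x. Each leg rises 770 mm vertically over 264 mm of horizontal reach and is 814 mm long along its own axis. Every leg's outer bottom edge rests on the floor and its outer top edge meets a bottom edge of the beam — the left legs (tilting toward +x) meet the beam's −x bottom edge, the right legs (their mirror images, tilting toward −x) meet its +x bottom edge — so the leg tops tuck under the beam, the beam's underside is 770 mm above the floor, and the feet are 647 mm apart outside-to-outside with the beam centred between them. The two leg pairs are set in 67 mm from either end of the beam.


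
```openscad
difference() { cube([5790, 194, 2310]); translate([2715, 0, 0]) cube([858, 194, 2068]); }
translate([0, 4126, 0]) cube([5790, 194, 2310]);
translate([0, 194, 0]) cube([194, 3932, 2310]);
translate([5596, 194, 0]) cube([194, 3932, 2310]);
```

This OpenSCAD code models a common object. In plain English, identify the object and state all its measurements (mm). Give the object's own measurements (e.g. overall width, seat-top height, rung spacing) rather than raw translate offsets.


A single room: four walls, each 2310 mm tall and 194 mm thick, enclosing an outside footprint 5790×4320 mm (x × y), no floor or roof. The front and back walls (−y and +y sides) run the full x-width; the side walls fit between their inner faces. A door opening 858 mm wide and 2068 mm tall is cut through the front wall from the floor up, its −x edge 2715 mm from the wall's −x end.


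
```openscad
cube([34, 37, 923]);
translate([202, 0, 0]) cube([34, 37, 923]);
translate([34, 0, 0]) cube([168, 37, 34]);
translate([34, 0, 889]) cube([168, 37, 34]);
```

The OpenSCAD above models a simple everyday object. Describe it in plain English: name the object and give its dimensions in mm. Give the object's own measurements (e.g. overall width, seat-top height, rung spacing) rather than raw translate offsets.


A rectangular picture frame lying in the x–z plane (depth along y). The opening is 168 mm wide (x) by 855 mm tall (z), surrounded by a border 34 mm wide on all four sides. The frame is 37 mm deep and is made of two full-height vertical stiles with two horizontal rails fitted between them.


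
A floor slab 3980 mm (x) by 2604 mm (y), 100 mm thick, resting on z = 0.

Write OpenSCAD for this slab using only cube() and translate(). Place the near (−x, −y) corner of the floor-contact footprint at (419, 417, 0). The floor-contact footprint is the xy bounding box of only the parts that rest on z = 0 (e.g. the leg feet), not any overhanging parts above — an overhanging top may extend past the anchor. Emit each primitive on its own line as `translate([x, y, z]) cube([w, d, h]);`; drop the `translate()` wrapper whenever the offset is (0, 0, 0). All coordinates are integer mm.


translate([419, 417, 0]) cube([3980, 2604, 100]);


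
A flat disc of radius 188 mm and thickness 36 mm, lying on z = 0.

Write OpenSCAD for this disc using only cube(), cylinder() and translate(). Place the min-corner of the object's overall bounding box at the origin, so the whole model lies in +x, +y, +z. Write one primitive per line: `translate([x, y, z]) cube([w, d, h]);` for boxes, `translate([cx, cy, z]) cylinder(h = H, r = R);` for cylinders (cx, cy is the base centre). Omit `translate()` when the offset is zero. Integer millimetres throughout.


translate([188, 188, 0]) cylinder(h = 36, r = 188);


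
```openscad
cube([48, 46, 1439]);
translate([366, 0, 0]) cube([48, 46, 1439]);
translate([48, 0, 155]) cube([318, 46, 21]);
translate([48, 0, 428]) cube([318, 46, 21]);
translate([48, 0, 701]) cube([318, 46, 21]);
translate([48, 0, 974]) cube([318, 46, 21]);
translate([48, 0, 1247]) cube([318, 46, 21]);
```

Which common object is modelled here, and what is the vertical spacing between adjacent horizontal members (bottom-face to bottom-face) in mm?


A ladder. The rung spacing is 273 mm.

Two tall 48×46 posts with 5 short bars between them — a ladder. Adjacent rungs sit at z = 155 and z = 428, so the spacing is 428 − 155 = 273 mm.


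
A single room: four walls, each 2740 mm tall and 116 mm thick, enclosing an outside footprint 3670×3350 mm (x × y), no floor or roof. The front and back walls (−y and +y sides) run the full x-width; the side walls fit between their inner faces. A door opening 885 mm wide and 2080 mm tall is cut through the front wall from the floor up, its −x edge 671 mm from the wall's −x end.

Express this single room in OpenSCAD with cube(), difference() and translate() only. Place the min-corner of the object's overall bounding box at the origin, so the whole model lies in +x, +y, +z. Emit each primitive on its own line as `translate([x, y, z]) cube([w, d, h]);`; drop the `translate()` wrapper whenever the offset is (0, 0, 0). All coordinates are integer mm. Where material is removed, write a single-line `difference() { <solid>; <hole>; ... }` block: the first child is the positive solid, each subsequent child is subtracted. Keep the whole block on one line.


difference() { cube([3670, 116, 2740]); translate([671, 0, 0]) cube([885, 116, 2080]); }
translate([0, 3234, 0]) cube([3670, 116, 2740]);
translate([0, 116, 0]) cube([116, 3118, 2740]);
translate([3554, 116, 0]) cube([116, 3118, 2740]);


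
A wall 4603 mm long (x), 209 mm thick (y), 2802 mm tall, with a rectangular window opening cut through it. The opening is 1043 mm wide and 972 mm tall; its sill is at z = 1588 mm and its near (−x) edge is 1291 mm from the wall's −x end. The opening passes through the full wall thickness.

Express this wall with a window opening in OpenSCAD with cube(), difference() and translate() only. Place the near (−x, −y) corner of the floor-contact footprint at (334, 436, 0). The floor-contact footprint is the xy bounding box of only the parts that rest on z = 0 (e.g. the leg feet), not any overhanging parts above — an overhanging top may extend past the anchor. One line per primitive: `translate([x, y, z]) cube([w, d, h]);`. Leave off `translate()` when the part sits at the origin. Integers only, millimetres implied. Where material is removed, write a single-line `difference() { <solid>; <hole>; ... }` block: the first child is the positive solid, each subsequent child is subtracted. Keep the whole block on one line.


difference() { translate([334, 436, 0]) cube([4603, 209, 2802]); translate([1625, 436, 1588]) cube([1043, 209, 972]); }


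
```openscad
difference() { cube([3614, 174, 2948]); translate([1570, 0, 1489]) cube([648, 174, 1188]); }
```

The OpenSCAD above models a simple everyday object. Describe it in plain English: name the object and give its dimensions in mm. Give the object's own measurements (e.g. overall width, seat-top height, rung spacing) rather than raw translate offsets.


A wall 3614 mm long (x), 174 mm thick (y), 2948 mm tall, with a rectangular window opening cut through it. The opening is 648 mm wide and 1188 mm tall; its sill is at z = 1489 mm and its near (−x) edge is 1570 mm from the wall's −x end. The opening passes through the full wall thickness.


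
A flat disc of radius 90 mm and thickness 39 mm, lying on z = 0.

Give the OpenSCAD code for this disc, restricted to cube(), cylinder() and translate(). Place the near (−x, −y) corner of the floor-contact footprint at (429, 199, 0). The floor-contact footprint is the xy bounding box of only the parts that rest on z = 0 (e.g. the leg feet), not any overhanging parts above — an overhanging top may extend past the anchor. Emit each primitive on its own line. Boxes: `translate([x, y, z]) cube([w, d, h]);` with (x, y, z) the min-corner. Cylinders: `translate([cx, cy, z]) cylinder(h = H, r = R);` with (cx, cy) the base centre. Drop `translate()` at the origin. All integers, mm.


translate([519, 289, 0]) cylinder(h = 39, r = 90);


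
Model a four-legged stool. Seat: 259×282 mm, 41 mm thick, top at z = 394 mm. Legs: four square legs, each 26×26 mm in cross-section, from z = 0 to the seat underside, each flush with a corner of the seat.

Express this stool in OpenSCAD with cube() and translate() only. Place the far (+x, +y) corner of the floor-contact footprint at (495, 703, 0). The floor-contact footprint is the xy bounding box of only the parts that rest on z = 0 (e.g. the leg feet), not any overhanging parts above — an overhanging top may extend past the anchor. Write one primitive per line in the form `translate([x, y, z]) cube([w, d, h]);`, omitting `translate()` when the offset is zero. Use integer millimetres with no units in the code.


translate([236, 421, 353]) cube([259, 282, 41]);
translate([236, 421, 0]) cube([26, 26, 353]);
translate([469, 421, 0]) cube([26, 26, 353]);
translate([236, 677, 0]) cube([26, 26, 353]);
translate([469, 677, 0]) cube([26, 26, 353]);


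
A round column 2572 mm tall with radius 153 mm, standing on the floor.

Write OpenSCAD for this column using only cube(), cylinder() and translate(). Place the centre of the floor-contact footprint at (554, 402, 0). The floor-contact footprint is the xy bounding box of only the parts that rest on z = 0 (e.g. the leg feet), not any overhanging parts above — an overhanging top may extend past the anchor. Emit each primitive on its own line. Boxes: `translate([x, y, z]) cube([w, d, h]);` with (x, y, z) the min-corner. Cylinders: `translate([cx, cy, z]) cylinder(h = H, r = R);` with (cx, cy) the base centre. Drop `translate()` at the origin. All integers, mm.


translate([554, 402, 0]) cylinder(h = 2572, r = 153);


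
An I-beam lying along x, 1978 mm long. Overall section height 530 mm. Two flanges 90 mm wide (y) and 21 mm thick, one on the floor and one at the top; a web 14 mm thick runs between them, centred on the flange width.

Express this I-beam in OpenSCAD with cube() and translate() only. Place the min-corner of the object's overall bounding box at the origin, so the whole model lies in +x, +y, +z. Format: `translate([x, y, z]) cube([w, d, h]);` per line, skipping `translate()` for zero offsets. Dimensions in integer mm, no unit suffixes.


cube([1978, 90, 21]);
translate([0, 38, 21]) cube([1978, 14, 488]);
translate([0, 0, 509]) cube([1978, 90, 21]);


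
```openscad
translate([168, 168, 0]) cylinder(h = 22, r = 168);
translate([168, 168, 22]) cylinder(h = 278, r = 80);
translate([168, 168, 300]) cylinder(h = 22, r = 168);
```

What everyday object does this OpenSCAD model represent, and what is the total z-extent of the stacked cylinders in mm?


A spool. The overall height is 322 mm.

Three coaxial cylinders, large–small–large — a spool. Two 22 mm flanges and a 278 mm core give 22 + 278 + 22 = 322 mm.


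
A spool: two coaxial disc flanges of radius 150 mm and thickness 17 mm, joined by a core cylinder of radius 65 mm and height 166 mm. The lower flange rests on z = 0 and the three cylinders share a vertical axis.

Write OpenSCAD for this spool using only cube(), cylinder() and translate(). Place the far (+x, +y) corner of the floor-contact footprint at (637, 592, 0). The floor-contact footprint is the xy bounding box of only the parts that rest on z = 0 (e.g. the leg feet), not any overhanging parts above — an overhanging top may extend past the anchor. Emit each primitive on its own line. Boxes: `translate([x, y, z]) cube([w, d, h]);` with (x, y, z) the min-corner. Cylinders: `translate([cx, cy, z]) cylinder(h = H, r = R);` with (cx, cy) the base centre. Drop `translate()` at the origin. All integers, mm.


translate([487, 442, 0]) cylinder(h = 17, r = 150);
translate([487, 442, 17]) cylinder(h = 166, r = 65);
translate([487, 442, 183]) cylinder(h = 17, r = 150);


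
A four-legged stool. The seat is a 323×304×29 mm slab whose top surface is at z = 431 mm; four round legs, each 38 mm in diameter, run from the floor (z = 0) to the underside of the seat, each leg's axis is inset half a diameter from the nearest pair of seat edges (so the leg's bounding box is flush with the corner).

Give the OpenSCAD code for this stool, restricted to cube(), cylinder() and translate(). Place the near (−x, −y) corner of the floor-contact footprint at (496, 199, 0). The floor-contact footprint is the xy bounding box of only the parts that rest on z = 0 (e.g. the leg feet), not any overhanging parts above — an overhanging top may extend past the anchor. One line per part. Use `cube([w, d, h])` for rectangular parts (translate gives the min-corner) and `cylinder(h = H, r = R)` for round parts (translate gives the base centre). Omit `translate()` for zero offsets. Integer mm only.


translate([496, 199, 402]) cube([323, 304, 29]);
translate([515, 218, 0]) cylinder(h = 402, r = 19);
translate([800, 218, 0]) cylinder(h = 402, r = 19);
translate([515, 484, 0]) cylinder(h = 402, r = 19);
translate([800, 484, 0]) cylinder(h = 402, r = 19);


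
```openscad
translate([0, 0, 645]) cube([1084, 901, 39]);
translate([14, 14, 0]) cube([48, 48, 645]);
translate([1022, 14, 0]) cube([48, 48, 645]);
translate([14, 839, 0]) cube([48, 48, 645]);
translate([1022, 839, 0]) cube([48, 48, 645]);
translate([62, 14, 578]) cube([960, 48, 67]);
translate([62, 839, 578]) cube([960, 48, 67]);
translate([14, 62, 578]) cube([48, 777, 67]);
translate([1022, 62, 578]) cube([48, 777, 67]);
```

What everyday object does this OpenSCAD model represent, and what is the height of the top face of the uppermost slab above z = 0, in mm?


A table. The table height is 684 mm.

A 1084×901×39 slab sits at z = 645 on four 48 mm square posts — a table. The top surface is at 645 + 39 = 684 mm.


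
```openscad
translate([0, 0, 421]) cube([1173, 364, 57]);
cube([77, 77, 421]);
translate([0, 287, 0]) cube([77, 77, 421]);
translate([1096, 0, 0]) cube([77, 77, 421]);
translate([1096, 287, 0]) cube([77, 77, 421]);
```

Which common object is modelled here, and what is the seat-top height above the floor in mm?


A bench. The seat-top height is 478 mm.

A long slab on four corner posts — a bench. The slab sits at z = 421 with thickness 57, so the top is 421 + 57 = 478 mm.


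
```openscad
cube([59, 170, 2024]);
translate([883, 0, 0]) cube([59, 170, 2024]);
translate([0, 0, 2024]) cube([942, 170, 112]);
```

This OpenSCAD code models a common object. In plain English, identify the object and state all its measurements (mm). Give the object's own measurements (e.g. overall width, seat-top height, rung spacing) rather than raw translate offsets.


A door frame. The clear opening is 824 mm wide and 2024 mm high. Two 59 mm wide jambs, 170 mm deep, stand either side of the opening from the floor to the top of the opening. A 112 mm thick head sits across the top of both jambs, spanning the full outside width of the frame.


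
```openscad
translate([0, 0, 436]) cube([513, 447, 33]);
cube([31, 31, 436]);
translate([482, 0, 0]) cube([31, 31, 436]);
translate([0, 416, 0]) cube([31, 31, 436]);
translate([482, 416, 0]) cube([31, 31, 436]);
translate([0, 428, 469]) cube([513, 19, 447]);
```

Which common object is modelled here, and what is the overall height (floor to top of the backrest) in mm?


A chair. The overall height is 916 mm.

A slab on four corner posts with a tall panel at the back — a chair. The seat slab sits at z = 436 with thickness 33, and the 447 mm backrest starts at the seat top, so the overall height is 436 + 33 + 447 = 916 mm.


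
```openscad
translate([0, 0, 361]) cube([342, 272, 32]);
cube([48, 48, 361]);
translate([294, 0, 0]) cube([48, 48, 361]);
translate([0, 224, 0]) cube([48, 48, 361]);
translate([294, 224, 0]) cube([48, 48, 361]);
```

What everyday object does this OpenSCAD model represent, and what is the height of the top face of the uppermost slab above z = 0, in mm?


A stool. The seat height is 393 mm.

A 342×272×32 slab at z = 361 on four corner posts — a stool. The seat top is 361 + 32 = 393 mm.


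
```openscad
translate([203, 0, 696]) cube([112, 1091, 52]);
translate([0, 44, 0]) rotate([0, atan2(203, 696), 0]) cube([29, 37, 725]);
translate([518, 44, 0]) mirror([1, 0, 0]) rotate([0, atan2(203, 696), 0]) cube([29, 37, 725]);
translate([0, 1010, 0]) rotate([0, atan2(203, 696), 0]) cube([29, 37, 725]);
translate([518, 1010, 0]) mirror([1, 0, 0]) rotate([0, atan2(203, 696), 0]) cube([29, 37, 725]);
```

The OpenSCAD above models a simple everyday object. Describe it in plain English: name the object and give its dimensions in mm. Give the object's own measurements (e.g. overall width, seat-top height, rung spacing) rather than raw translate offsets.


A sawhorse. A 112×1091×52 mm beam (x, y, z) sits on two A-frame leg pairs. Each pair is two raked legs of 29×37 mm section (37 mm along y) splaying symmetrically in x. Each leg rises 696 mm vertically over 203 mm of horizontal reach and is 725 mm long along its own axis. Every leg's outer bottom edge rests on the floor and its outer top edge meets a bottom edge of the beam — the left legs (tilting toward +x) meet the beam's −x bottom edge, the right legs (their mirror images, tilting toward −x) meet its +x bottom edge — so the leg tops tuck under the beam, the beam's underside is 696 mm above the floor, and the feet are 518 mm apart outside-to-outside with the beam centred between them. The two leg pairs are set in 44 mm from either end of the beam.


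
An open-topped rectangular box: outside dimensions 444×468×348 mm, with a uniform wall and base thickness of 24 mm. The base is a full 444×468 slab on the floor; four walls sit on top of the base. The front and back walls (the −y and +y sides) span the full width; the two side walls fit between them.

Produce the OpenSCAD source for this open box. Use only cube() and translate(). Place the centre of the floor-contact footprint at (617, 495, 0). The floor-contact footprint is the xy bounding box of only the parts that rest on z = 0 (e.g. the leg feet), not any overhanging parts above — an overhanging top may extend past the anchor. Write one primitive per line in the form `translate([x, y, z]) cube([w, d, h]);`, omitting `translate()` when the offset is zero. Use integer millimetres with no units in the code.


translate([395, 261, 0]) cube([444, 468, 24]);
translate([395, 261, 24]) cube([444, 24, 324]);
translate([395, 705, 24]) cube([444, 24, 324]);
translate([395, 285, 24]) cube([24, 420, 324]);
translate([815, 285, 24]) cube([24, 420, 324]);


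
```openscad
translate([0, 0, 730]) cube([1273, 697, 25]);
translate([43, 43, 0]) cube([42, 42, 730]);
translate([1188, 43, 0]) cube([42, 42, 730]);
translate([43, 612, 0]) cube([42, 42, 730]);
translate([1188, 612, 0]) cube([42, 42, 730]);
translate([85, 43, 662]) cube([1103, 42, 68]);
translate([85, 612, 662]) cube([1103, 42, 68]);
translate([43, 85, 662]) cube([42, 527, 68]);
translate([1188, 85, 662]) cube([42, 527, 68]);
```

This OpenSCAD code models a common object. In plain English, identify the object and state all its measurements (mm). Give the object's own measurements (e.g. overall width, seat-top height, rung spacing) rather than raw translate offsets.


A table: top 1273 mm (x) × 697 mm (y), 25 mm thick, upper face at z = 755 mm, on four 42×42 mm square legs, each inset 43 mm from the nearest pair of top edges from z = 0 to the bottom of the top. Four apron rails, 42 mm thick and 68 mm tall, run between adjacent legs with their top edges flush with the underside of the top and their outer faces flush with the legs' outer faces.
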